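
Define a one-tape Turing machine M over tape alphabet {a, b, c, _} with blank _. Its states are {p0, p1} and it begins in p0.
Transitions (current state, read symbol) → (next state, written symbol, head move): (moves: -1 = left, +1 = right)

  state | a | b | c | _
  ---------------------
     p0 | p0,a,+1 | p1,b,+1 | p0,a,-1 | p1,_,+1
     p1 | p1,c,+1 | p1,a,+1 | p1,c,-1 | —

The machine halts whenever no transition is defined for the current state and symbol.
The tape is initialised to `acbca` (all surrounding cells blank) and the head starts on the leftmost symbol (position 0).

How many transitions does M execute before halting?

17

state=p0 head=0 tape=_[a]cbca   (p0,a)→(p0,a,+1)
state=p0 head=1 tape=_a[c]bca   (p0,c)→(p0,a,-1)
state=p0 head=0 tape=_[a]abca   (p0,a)→(p0,a,+1)
state=p0 head=1 tape=_a[a]bca   (p0,a)→(p0,a,+1)
state=p0 head=2 tape=_aa[b]ca   (p0,b)→(p1,b,+1)
state=p1 head=3 tape=_aab[c]a   (p1,c)→(p1,c,-1)
state=p1 head=2 tape=_aa[b]ca   (p1,b)→(p1,a,+1)
state=p1 head=3 tape=_aaa[c]a   (p1,c)→(p1,c,-1)
state=p1 head=2 tape=_aa[a]ca   (p1,a)→(p1,c,+1)
state=p1 head=3 tape=_aac[c]a   (p1,c)→(p1,c,-1)
state=p1 head=2 tape=_aa[c]ca   (p1,c)→(p1,c,-1)
state=p1 head=1 tape=_a[a]cca   (p1,a)→(p1,c,+1)
state=p1 head=2 tape=_ac[c]ca   (p1,c)→(p1,c,-1)
state=p1 head=1 tape=_a[c]cca   (p1,c)→(p1,c,-1)
state=p1 head=0 tape=_[a]ccca   (p1,a)→(p1,c,+1)
state=p1 head=1 tape=_c[c]cca   (p1,c)→(p1,c,-1)
state=p1 head=0 tape=_[c]ccca   (p1,c)→(p1,c,-1)
state=p1 head=-1 tape=[_]cccca
M halts after 17 transitions.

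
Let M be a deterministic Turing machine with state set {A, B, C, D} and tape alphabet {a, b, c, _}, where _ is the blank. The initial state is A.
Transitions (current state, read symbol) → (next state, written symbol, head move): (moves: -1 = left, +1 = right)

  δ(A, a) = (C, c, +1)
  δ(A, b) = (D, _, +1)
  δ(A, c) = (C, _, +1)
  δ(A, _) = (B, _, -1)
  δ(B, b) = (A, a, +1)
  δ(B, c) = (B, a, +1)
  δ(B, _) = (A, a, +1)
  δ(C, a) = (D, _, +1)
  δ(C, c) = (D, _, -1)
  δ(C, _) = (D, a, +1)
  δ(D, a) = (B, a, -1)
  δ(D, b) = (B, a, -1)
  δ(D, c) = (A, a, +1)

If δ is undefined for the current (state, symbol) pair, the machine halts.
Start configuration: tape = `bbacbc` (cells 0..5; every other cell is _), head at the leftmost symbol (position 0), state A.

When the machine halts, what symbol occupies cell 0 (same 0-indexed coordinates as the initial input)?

A | [b]bacbc_   read b → write _, move +1, go to D
D | _[b]acbc_   read b → write a, move -1, go to B
B | [_]aacbc_   read _ → write a, move +1, go to A
A | a[a]acbc_   read a → write c, move +1, go to C
C | ac[a]cbc_   read a → write _, move +1, go to D
D | ac_[c]bc_   read c → write a, move +1, go to A
A | ac_a[b]c_   read b → write _, move +1, go to D
D | ac_a_[c]_   read c → write a, move +1, go to A
A | ac_a_a[_]   read _ → write _, move -1, go to B
B | ac_a_[a]_
Cell 0 holds a when M halts.

a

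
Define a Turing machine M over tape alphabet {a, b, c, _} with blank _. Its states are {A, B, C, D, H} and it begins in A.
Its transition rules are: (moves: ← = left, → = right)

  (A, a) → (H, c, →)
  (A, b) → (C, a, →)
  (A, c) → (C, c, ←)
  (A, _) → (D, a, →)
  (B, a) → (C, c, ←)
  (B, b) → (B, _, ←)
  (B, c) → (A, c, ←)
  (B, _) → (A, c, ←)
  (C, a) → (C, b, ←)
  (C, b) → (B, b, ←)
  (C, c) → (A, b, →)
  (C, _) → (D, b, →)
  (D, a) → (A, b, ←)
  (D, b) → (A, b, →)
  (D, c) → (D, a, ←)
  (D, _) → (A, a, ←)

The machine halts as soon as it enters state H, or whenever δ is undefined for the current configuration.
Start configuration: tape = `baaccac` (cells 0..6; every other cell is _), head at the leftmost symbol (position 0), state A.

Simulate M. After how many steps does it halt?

17

state=A head=0 tape=____[b]aaccac   (A,b)→(C,a,→)
state=C head=1 tape=____a[a]accac   (C,a)→(C,b,←)
state=C head=0 tape=____[a]baccac   (C,a)→(C,b,←)
state=C head=-1 tape=___[_]bbaccac   (C,_)→(D,b,→)
state=D head=0 tape=___b[b]baccac   (D,b)→(A,b,→)
state=A head=1 tape=___bb[b]accac   (A,b)→(C,a,→)
state=C head=2 tape=___bba[a]ccac   (C,a)→(C,b,←)
state=C head=1 tape=___bb[a]bccac   (C,a)→(C,b,←)
state=C head=0 tape=___b[b]bbccac   (C,b)→(B,b,←)
state=B head=-1 tape=___[b]bbbccac   (B,b)→(B,_,←)
state=B head=-2 tape=__[_]_bbbccac   (B,_)→(A,c,←)
state=A head=-3 tape=_[_]c_bbbccac   (A,_)→(D,a,→)
state=D head=-2 tape=_a[c]_bbbccac   (D,c)→(D,a,←)
state=D head=-3 tape=_[a]a_bbbccac   (D,a)→(A,b,←)
state=A head=-4 tape=[_]ba_bbbccac   (A,_)→(D,a,→)
state=D head=-3 tape=a[b]a_bbbccac   (D,b)→(A,b,→)
state=A head=-2 tape=ab[a]_bbbccac   (A,a)→(H,c,→)
state=H head=-1 tape=abc[_]bbbccac
M halts after 17 transitions.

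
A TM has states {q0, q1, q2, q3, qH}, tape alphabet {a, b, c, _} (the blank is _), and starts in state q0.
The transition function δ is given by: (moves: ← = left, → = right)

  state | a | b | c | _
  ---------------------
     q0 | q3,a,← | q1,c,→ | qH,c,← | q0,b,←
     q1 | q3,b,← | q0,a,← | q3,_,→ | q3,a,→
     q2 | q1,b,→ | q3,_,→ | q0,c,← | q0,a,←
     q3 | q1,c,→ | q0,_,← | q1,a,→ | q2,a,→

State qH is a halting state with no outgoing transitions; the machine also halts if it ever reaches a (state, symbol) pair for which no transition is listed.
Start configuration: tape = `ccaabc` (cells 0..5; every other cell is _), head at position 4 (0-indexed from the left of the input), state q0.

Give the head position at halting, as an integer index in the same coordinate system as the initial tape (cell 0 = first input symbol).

3

q0 | ccaa[b]c__   read b → write c, move →, go to q1
q1 | ccaac[c]__   read c → write _, move →, go to q3
q3 | ccaac_[_]_   read _ → write a, move →, go to q2
q2 | ccaac_a[_]   read _ → write a, move ←, go to q0
q0 | ccaac_[a]a   read a → write a, move ←, go to q3
q3 | ccaac[_]aa   read _ → write a, move →, go to q2
q2 | ccaaca[a]a   read a → write b, move →, go to q1
q1 | ccaacab[a]   read a → write b, move ←, go to q3
q3 | ccaaca[b]b   read b → write _, move ←, go to q0
q0 | ccaac[a]_b   read a → write a, move ←, go to q3
q3 | ccaa[c]a_b   read c → write a, move →, go to q1
q1 | ccaaa[a]_b   read a → write b, move ←, go to q3
q3 | ccaa[a]b_b   read a → write c, move →, go to q1
q1 | ccaac[b]_b   read b → write a, move ←, go to q0
q0 | ccaa[c]a_b   read c → write c, move ←, go to qH
qH | cca[a]ca_b
At halt the head is at cell 3.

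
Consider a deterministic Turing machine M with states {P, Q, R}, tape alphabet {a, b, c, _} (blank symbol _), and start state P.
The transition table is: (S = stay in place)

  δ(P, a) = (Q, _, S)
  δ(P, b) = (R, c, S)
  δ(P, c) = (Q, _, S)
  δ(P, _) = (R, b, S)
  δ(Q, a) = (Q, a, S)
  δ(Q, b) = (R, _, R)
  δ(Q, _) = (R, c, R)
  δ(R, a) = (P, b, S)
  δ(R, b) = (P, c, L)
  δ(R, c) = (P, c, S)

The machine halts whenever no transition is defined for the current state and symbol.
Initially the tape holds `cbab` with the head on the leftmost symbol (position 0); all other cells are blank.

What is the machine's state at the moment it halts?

R

P | [c]bab_   read c → write _, move S, go to Q
Q | [_]bab_   read _ → write c, move R, go to R
R | c[b]ab_   read b → write c, move L, go to P
P | [c]cab_   read c → write _, move S, go to Q
Q | [_]cab_   read _ → write c, move R, go to R
R | c[c]ab_   read c → write c, move S, go to P
P | c[c]ab_   read c → write _, move S, go to Q
Q | c[_]ab_   read _ → write c, move R, go to R
R | cc[a]b_   read a → write b, move S, go to P
P | cc[b]b_   read b → write c, move S, go to R
R | cc[c]b_   read c → write c, move S, go to P
P | cc[c]b_   read c → write _, move S, go to Q
Q | cc[_]b_   read _ → write c, move R, go to R
R | ccc[b]_   read b → write c, move L, go to P
P | cc[c]c_   read c → write _, move S, go to Q
Q | cc[_]c_   read _ → write c, move R, go to R
R | ccc[c]_   read c → write c, move S, go to P
P | ccc[c]_   read c → write _, move S, go to Q
Q | ccc[_]_   read _ → write c, move R, go to R
R | cccc[_]
No transition is defined for (R, _); M halts in state R.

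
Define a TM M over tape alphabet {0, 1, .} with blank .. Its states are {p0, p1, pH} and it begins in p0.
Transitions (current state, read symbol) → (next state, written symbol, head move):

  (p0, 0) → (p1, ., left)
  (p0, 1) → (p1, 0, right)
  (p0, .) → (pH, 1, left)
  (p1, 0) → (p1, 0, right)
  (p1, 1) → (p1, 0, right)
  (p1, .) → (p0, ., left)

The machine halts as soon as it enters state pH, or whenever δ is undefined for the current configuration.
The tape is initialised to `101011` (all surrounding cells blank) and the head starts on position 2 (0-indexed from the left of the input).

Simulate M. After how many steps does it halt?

23

p0 | ...10[1]011.   read 1 → write 0, move right, go to p1
p1 | ...100[0]11.   read 0 → write 0, move right, go to p1
p1 | ...1000[1]1.   read 1 → write 0, move right, go to p1
p1 | ...10000[1].   read 1 → write 0, move right, go to p1
p1 | ...100000[.]   read . → write ., move left, go to p0
p0 | ...10000[0].   read 0 → write ., move left, go to p1
p1 | ...1000[0]..   read 0 → write 0, move right, go to p1
p1 | ...10000[.].   read . → write ., move left, go to p0
p0 | ...1000[0]..   read 0 → write ., move left, go to p1
p1 | ...100[0]...   read 0 → write 0, move right, go to p1
p1 | ...1000[.]..   read . → write ., move left, go to p0
p0 | ...100[0]...   read 0 → write ., move left, go to p1
p1 | ...10[0]....   read 0 → write 0, move right, go to p1
p1 | ...100[.]...   read . → write ., move left, go to p0
p0 | ...10[0]....   read 0 → write ., move left, go to p1
p1 | ...1[0].....   read 0 → write 0, move right, go to p1
p1 | ...10[.]....   read . → write ., move left, go to p0
p0 | ...1[0].....   read 0 → write ., move left, go to p1
p1 | ...[1]......   read 1 → write 0, move right, go to p1
p1 | ...0[.].....   read . → write ., move left, go to p0
p0 | ...[0]......   read 0 → write ., move left, go to p1
p1 | ..[.].......   read . → write ., move left, go to p0
p0 | .[.]........   read . → write 1, move left, go to pH
pH | [.]1........
M halts after 23 transitions.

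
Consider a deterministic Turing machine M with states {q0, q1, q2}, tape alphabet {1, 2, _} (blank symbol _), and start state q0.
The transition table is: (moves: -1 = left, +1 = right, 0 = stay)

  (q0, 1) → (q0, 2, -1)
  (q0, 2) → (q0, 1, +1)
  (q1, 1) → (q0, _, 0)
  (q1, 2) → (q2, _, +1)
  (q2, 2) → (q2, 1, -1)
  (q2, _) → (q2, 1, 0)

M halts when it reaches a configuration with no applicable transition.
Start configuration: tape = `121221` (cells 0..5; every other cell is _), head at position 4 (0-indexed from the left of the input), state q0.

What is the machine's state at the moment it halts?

q0

q0 | 1212[2]1_   read 2 → write 1, move +1, go to q0
q0 | 12121[1]_   read 1 → write 2, move -1, go to q0
q0 | 1212[1]2_   read 1 → write 2, move -1, go to q0
q0 | 121[2]22_   read 2 → write 1, move +1, go to q0
q0 | 1211[2]2_   read 2 → write 1, move +1, go to q0
q0 | 12111[2]_   read 2 → write 1, move +1, go to q0
q0 | 121111[_]
No transition is defined for (q0, _); M halts in state q0.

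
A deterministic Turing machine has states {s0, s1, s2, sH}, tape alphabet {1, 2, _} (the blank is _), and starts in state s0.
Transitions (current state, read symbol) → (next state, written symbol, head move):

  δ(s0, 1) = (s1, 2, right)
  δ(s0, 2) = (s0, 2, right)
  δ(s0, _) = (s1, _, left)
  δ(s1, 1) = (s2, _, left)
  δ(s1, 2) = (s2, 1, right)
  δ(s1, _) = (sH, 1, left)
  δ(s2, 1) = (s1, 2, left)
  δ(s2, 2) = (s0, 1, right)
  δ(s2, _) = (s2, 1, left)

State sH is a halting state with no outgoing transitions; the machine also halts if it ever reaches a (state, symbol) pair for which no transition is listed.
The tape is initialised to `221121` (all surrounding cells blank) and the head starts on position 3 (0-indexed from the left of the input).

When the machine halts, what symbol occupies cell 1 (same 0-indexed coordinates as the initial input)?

_

state=s0 head=3 tape=__221[1]21   (s0,1)→(s1,2,right)
state=s1 head=4 tape=__2212[2]1   (s1,2)→(s2,1,right)
state=s2 head=5 tape=__22121[1]   (s2,1)→(s1,2,left)
state=s1 head=4 tape=__2212[1]2   (s1,1)→(s2,_,left)
state=s2 head=3 tape=__221[2]_2   (s2,2)→(s0,1,right)
state=s0 head=4 tape=__2211[_]2   (s0,_)→(s1,_,left)
state=s1 head=3 tape=__221[1]_2   (s1,1)→(s2,_,left)
state=s2 head=2 tape=__22[1]__2   (s2,1)→(s1,2,left)
state=s1 head=1 tape=__2[2]2__2   (s1,2)→(s2,1,right)
state=s2 head=2 tape=__21[2]__2   (s2,2)→(s0,1,right)
state=s0 head=3 tape=__211[_]_2   (s0,_)→(s1,_,left)
state=s1 head=2 tape=__21[1]__2   (s1,1)→(s2,_,left)
state=s2 head=1 tape=__2[1]___2   (s2,1)→(s1,2,left)
state=s1 head=0 tape=__[2]2___2   (s1,2)→(s2,1,right)
state=s2 head=1 tape=__1[2]___2   (s2,2)→(s0,1,right)
state=s0 head=2 tape=__11[_]__2   (s0,_)→(s1,_,left)
state=s1 head=1 tape=__1[1]___2   (s1,1)→(s2,_,left)
state=s2 head=0 tape=__[1]____2   (s2,1)→(s1,2,left)
state=s1 head=-1 tape=_[_]2____2   (s1,_)→(sH,1,left)
state=sH head=-2 tape=[_]12____2
Cell 1 holds _ when M halts.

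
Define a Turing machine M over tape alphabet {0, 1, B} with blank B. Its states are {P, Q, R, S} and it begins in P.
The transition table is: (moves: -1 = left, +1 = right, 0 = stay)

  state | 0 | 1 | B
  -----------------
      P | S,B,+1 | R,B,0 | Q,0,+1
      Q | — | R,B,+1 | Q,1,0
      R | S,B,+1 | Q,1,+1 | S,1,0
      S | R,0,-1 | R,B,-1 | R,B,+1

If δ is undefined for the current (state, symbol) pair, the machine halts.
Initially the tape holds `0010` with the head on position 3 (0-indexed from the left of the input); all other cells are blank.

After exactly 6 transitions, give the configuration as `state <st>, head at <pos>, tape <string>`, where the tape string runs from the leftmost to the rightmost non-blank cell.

state R, head at 3, tape 001

P | 001[0]BB   read 0 → write B, move +1, go to S
S | 001B[B]B   read B → write B, move +1, go to R
R | 001BB[B]   read B → write 1, move 0, go to S
S | 001BB[1]   read 1 → write B, move -1, go to R
R | 001B[B]B   read B → write 1, move 0, go to S
S | 001B[1]B   read 1 → write B, move -1, go to R
R | 001[B]BB
After 6 steps: state R, head at 3, tape 001.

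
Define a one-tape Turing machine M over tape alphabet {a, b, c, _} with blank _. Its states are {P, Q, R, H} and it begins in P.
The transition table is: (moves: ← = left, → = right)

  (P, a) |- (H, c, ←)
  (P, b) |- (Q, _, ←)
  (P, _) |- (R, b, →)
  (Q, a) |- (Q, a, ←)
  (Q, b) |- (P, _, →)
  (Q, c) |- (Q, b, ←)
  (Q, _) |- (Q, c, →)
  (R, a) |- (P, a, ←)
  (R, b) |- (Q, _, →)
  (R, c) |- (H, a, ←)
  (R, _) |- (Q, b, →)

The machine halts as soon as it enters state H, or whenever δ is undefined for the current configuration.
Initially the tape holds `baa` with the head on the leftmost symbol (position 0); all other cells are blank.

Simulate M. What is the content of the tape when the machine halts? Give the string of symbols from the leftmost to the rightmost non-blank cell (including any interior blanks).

state=P head=0 tape=___[b]aa   (P,b)→(Q,_,←)
state=Q head=-1 tape=__[_]_aa   (Q,_)→(Q,c,→)
state=Q head=0 tape=__c[_]aa   (Q,_)→(Q,c,→)
state=Q head=1 tape=__cc[a]a   (Q,a)→(Q,a,←)
state=Q head=0 tape=__c[c]aa   (Q,c)→(Q,b,←)
state=Q head=-1 tape=__[c]baa   (Q,c)→(Q,b,←)
state=Q head=-2 tape=_[_]bbaa   (Q,_)→(Q,c,→)
state=Q head=-1 tape=_c[b]baa   (Q,b)→(P,_,→)
state=P head=0 tape=_c_[b]aa   (P,b)→(Q,_,←)
state=Q head=-1 tape=_c[_]_aa   (Q,_)→(Q,c,→)
state=Q head=0 tape=_cc[_]aa   (Q,_)→(Q,c,→)
state=Q head=1 tape=_ccc[a]a   (Q,a)→(Q,a,←)
state=Q head=0 tape=_cc[c]aa   (Q,c)→(Q,b,←)
state=Q head=-1 tape=_c[c]baa   (Q,c)→(Q,b,←)
state=Q head=-2 tape=_[c]bbaa   (Q,c)→(Q,b,←)
state=Q head=-3 tape=[_]bbbaa   (Q,_)→(Q,c,→)
state=Q head=-2 tape=c[b]bbaa   (Q,b)→(P,_,→)
state=P head=-1 tape=c_[b]baa   (P,b)→(Q,_,←)
state=Q head=-2 tape=c[_]_baa   (Q,_)→(Q,c,→)
state=Q head=-1 tape=cc[_]baa   (Q,_)→(Q,c,→)
state=Q head=0 tape=ccc[b]aa   (Q,b)→(P,_,→)
state=P head=1 tape=ccc_[a]a   (P,a)→(H,c,←)
state=H head=0 tape=ccc[_]ca
The non-blank tape span at halt is ccc_ca.

ccc_ca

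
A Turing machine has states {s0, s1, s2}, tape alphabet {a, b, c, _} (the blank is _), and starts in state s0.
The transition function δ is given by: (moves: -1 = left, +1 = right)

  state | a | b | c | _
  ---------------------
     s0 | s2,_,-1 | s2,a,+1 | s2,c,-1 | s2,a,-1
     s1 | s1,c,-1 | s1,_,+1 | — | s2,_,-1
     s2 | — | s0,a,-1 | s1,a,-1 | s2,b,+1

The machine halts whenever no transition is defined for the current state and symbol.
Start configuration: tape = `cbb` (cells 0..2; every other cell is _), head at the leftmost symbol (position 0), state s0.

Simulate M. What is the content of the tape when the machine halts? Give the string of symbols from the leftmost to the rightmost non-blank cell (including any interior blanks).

baa_cbb

s0 | ____[c]bb   read c → write c, move -1, go to s2
s2 | ___[_]cbb   read _ → write b, move +1, go to s2
s2 | ___b[c]bb   read c → write a, move -1, go to s1
s1 | ___[b]abb   read b → write _, move +1, go to s1
s1 | ____[a]bb   read a → write c, move -1, go to s1
s1 | ___[_]cbb   read _ → write _, move -1, go to s2
s2 | __[_]_cbb   read _ → write b, move +1, go to s2
s2 | __b[_]cbb   read _ → write b, move +1, go to s2
s2 | __bb[c]bb   read c → write a, move -1, go to s1
s1 | __b[b]abb   read b → write _, move +1, go to s1
s1 | __b_[a]bb   read a → write c, move -1, go to s1
s1 | __b[_]cbb   read _ → write _, move -1, go to s2
s2 | __[b]_cbb   read b → write a, move -1, go to s0
s0 | _[_]a_cbb   read _ → write a, move -1, go to s2
s2 | [_]aa_cbb   read _ → write b, move +1, go to s2
s2 | b[a]a_cbb
The non-blank tape span at halt is baa_cbb.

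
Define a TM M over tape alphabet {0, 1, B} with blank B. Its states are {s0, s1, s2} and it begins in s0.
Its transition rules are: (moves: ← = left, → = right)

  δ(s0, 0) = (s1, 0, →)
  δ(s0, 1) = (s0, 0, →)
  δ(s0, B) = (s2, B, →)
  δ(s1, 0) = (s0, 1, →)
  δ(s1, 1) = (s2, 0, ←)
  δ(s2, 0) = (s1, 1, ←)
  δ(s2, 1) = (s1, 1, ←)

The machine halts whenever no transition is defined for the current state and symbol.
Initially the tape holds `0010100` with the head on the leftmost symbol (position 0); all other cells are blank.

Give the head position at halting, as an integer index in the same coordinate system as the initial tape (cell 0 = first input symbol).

state=s0 head=0 tape=[0]010100B   (s0,0)→(s1,0,→)
state=s1 head=1 tape=0[0]10100B   (s1,0)→(s0,1,→)
state=s0 head=2 tape=01[1]0100B   (s0,1)→(s0,0,→)
state=s0 head=3 tape=010[0]100B   (s0,0)→(s1,0,→)
state=s1 head=4 tape=0100[1]00B   (s1,1)→(s2,0,←)
state=s2 head=3 tape=010[0]000B   (s2,0)→(s1,1,←)
state=s1 head=2 tape=01[0]1000B   (s1,0)→(s0,1,→)
state=s0 head=3 tape=011[1]000B   (s0,1)→(s0,0,→)
state=s0 head=4 tape=0110[0]00B   (s0,0)→(s1,0,→)
state=s1 head=5 tape=01100[0]0B   (s1,0)→(s0,1,→)
state=s0 head=6 tape=011001[0]B   (s0,0)→(s1,0,→)
state=s1 head=7 tape=0110010[B]
At halt the head is at cell 7.

7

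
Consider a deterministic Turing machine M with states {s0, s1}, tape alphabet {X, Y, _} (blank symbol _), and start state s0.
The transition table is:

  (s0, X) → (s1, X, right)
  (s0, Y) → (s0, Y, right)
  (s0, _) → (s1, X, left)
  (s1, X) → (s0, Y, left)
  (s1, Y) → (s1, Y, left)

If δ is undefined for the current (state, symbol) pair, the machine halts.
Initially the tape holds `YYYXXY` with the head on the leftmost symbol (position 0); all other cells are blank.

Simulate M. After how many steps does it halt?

19

state=s0 head=0 tape=_[Y]YYXXY_   (s0,Y)→(s0,Y,right)
state=s0 head=1 tape=_Y[Y]YXXY_   (s0,Y)→(s0,Y,right)
state=s0 head=2 tape=_YY[Y]XXY_   (s0,Y)→(s0,Y,right)
state=s0 head=3 tape=_YYY[X]XY_   (s0,X)→(s1,X,right)
state=s1 head=4 tape=_YYYX[X]Y_   (s1,X)→(s0,Y,left)
state=s0 head=3 tape=_YYY[X]YY_   (s0,X)→(s1,X,right)
state=s1 head=4 tape=_YYYX[Y]Y_   (s1,Y)→(s1,Y,left)
state=s1 head=3 tape=_YYY[X]YY_   (s1,X)→(s0,Y,left)
state=s0 head=2 tape=_YY[Y]YYY_   (s0,Y)→(s0,Y,right)
state=s0 head=3 tape=_YYY[Y]YY_   (s0,Y)→(s0,Y,right)
state=s0 head=4 tape=_YYYY[Y]Y_   (s0,Y)→(s0,Y,right)
state=s0 head=5 tape=_YYYYY[Y]_   (s0,Y)→(s0,Y,right)
state=s0 head=6 tape=_YYYYYY[_]   (s0,_)→(s1,X,left)
state=s1 head=5 tape=_YYYYY[Y]X   (s1,Y)→(s1,Y,left)
state=s1 head=4 tape=_YYYY[Y]YX   (s1,Y)→(s1,Y,left)
state=s1 head=3 tape=_YYY[Y]YYX   (s1,Y)→(s1,Y,left)
state=s1 head=2 tape=_YY[Y]YYYX   (s1,Y)→(s1,Y,left)
state=s1 head=1 tape=_Y[Y]YYYYX   (s1,Y)→(s1,Y,left)
state=s1 head=0 tape=_[Y]YYYYYX   (s1,Y)→(s1,Y,left)
state=s1 head=-1 tape=[_]YYYYYYX
M halts after 19 transitions.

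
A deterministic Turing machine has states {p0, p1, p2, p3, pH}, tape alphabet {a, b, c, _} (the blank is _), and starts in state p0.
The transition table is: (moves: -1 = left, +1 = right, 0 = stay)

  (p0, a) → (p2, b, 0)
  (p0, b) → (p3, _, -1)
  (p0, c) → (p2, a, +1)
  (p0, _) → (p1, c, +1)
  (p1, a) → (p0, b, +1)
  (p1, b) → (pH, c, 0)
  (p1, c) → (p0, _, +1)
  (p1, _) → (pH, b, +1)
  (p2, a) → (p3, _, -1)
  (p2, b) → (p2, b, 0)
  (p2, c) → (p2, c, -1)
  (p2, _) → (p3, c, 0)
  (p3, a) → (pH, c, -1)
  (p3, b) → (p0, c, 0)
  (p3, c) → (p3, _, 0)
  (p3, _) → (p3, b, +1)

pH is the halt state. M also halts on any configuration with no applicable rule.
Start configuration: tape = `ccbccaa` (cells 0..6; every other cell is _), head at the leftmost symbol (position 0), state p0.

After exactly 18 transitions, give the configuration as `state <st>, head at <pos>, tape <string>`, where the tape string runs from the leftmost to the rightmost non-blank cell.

state p3, head at 4, tape bbabbcaa

p0 | _[c]cbccaa   read c → write a, move +1, go to p2
p2 | _a[c]bccaa   read c → write c, move -1, go to p2
p2 | _[a]cbccaa   read a → write _, move -1, go to p3
p3 | [_]_cbccaa   read _ → write b, move +1, go to p3
p3 | b[_]cbccaa   read _ → write b, move +1, go to p3
p3 | bb[c]bccaa   read c → write _, move 0, go to p3
p3 | bb[_]bccaa   read _ → write b, move +1, go to p3
p3 | bbb[b]ccaa   read b → write c, move 0, go to p0
p0 | bbb[c]ccaa   read c → write a, move +1, go to p2
p2 | bbba[c]caa   read c → write c, move -1, go to p2
p2 | bbb[a]ccaa   read a → write _, move -1, go to p3
p3 | bb[b]_ccaa   read b → write c, move 0, go to p0
p0 | bb[c]_ccaa   read c → write a, move +1, go to p2
p2 | bba[_]ccaa   read _ → write c, move 0, go to p3
p3 | bba[c]ccaa   read c → write _, move 0, go to p3
p3 | bba[_]ccaa   read _ → write b, move +1, go to p3
p3 | bbab[c]caa   read c → write _, move 0, go to p3
p3 | bbab[_]caa   read _ → write b, move +1, go to p3
p3 | bbabb[c]aa
After 18 steps: state p3, head at 4, tape bbabbcaa.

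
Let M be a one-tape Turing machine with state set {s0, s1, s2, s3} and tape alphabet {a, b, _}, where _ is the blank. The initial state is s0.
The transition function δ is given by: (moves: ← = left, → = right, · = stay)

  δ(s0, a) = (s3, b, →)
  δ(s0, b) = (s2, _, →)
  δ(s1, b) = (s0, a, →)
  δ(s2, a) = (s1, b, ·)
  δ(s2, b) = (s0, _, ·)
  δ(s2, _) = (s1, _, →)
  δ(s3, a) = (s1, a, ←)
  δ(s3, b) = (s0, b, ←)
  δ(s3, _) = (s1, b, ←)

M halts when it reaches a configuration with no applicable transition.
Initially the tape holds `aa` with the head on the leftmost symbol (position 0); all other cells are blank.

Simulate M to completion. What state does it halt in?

s0 | [a]a___   read a → write b, move →, go to s3
s3 | b[a]___   read a → write a, move ←, go to s1
s1 | [b]a___   read b → write a, move →, go to s0
s0 | a[a]___   read a → write b, move →, go to s3
s3 | ab[_]__   read _ → write b, move ←, go to s1
s1 | a[b]b__   read b → write a, move →, go to s0
s0 | aa[b]__   read b → write _, move →, go to s2
s2 | aa_[_]_   read _ → write _, move →, go to s1
s1 | aa__[_]
No transition is defined for (s1, _); M halts in state s1.

s1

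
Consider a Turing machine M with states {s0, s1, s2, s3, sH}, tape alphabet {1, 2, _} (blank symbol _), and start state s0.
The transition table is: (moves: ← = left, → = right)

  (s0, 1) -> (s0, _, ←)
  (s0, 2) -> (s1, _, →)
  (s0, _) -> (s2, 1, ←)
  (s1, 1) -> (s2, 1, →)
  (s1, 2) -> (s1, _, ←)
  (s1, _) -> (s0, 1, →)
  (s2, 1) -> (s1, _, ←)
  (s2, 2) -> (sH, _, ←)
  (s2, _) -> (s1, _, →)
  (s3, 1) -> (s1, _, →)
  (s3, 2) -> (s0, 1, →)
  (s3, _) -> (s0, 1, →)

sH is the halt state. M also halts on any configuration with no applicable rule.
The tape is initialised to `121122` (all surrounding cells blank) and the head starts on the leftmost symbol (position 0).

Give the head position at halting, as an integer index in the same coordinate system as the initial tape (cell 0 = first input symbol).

s0 | __[1]21122   read 1 → write _, move ←, go to s0
s0 | _[_]_21122   read _ → write 1, move ←, go to s2
s2 | [_]1_21122   read _ → write _, move →, go to s1
s1 | _[1]_21122   read 1 → write 1, move →, go to s2
s2 | _1[_]21122   read _ → write _, move →, go to s1
s1 | _1_[2]1122   read 2 → write _, move ←, go to s1
s1 | _1[_]_1122   read _ → write 1, move →, go to s0
s0 | _11[_]1122   read _ → write 1, move ←, go to s2
s2 | _1[1]11122   read 1 → write _, move ←, go to s1
s1 | _[1]_11122   read 1 → write 1, move →, go to s2
s2 | _1[_]11122   read _ → write _, move →, go to s1
s1 | _1_[1]1122   read 1 → write 1, move →, go to s2
s2 | _1_1[1]122   read 1 → write _, move ←, go to s1
s1 | _1_[1]_122   read 1 → write 1, move →, go to s2
s2 | _1_1[_]122   read _ → write _, move →, go to s1
s1 | _1_1_[1]22   read 1 → write 1, move →, go to s2
s2 | _1_1_1[2]2   read 2 → write _, move ←, go to sH
sH | _1_1_[1]_2
At halt the head is at cell 3.

3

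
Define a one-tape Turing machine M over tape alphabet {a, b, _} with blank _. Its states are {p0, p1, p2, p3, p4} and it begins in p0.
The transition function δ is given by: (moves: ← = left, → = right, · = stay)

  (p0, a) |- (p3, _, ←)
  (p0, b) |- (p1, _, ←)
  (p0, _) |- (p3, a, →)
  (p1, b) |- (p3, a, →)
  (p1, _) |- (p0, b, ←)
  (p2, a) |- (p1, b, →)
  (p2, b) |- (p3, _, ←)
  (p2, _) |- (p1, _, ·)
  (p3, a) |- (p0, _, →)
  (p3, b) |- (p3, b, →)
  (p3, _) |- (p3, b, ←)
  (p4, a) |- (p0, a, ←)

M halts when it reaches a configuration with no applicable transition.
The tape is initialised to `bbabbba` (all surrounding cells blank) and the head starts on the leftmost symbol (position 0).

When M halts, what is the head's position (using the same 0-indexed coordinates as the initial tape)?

p0 | __[b]babbba   read b → write _, move ←, go to p1
p1 | _[_]_babbba   read _ → write b, move ←, go to p0
p0 | [_]b_babbba   read _ → write a, move →, go to p3
p3 | a[b]_babbba   read b → write b, move →, go to p3
p3 | ab[_]babbba   read _ → write b, move ←, go to p3
p3 | a[b]bbabbba   read b → write b, move →, go to p3
p3 | ab[b]babbba   read b → write b, move →, go to p3
p3 | abb[b]abbba   read b → write b, move →, go to p3
p3 | abbb[a]bbba   read a → write _, move →, go to p0
p0 | abbb_[b]bba   read b → write _, move ←, go to p1
p1 | abbb[_]_bba   read _ → write b, move ←, go to p0
p0 | abb[b]b_bba   read b → write _, move ←, go to p1
p1 | ab[b]_b_bba   read b → write a, move →, go to p3
p3 | aba[_]b_bba   read _ → write b, move ←, go to p3
p3 | ab[a]bb_bba   read a → write _, move →, go to p0
p0 | ab_[b]b_bba   read b → write _, move ←, go to p1
p1 | ab[_]_b_bba   read _ → write b, move ←, go to p0
p0 | a[b]b_b_bba   read b → write _, move ←, go to p1
p1 | [a]_b_b_bba
At halt the head is at cell -2.

-2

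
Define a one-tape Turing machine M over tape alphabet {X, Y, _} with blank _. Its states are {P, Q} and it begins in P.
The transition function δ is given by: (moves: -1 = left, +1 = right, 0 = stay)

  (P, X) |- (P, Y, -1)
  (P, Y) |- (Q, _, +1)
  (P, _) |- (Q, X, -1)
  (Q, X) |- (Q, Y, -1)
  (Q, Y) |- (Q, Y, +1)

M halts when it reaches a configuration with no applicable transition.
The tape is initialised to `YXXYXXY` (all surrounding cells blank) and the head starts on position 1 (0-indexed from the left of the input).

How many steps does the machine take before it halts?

P | Y[X]XYXXY_   read X → write Y, move -1, go to P
P | [Y]YXYXXY_   read Y → write _, move +1, go to Q
Q | _[Y]XYXXY_   read Y → write Y, move +1, go to Q
Q | _Y[X]YXXY_   read X → write Y, move -1, go to Q
Q | _[Y]YYXXY_   read Y → write Y, move +1, go to Q
Q | _Y[Y]YXXY_   read Y → write Y, move +1, go to Q
Q | _YY[Y]XXY_   read Y → write Y, move +1, go to Q
Q | _YYY[X]XY_   read X → write Y, move -1, go to Q
Q | _YY[Y]YXY_   read Y → write Y, move +1, go to Q
Q | _YYY[Y]XY_   read Y → write Y, move +1, go to Q
Q | _YYYY[X]Y_   read X → write Y, move -1, go to Q
Q | _YYY[Y]YY_   read Y → write Y, move +1, go to Q
Q | _YYYY[Y]Y_   read Y → write Y, move +1, go to Q
Q | _YYYYY[Y]_   read Y → write Y, move +1, go to Q
Q | _YYYYYY[_]
M halts after 14 transitions.

14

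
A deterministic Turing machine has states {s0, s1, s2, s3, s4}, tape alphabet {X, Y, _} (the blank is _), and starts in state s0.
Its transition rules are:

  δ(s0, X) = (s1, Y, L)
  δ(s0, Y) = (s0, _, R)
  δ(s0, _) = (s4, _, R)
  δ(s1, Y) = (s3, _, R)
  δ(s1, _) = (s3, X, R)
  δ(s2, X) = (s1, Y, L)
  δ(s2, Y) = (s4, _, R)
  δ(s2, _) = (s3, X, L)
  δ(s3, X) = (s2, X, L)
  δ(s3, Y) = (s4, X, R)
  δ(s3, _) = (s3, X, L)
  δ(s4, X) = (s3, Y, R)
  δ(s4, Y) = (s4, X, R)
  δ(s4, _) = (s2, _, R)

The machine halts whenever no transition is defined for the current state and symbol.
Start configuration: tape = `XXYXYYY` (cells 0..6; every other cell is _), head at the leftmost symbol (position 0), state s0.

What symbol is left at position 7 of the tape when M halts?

X

state=s0 head=0 tape=_[X]XYXYYY__   (s0,X)→(s1,Y,L)
state=s1 head=-1 tape=[_]YXYXYYY__   (s1,_)→(s3,X,R)
state=s3 head=0 tape=X[Y]XYXYYY__   (s3,Y)→(s4,X,R)
state=s4 head=1 tape=XX[X]YXYYY__   (s4,X)→(s3,Y,R)
state=s3 head=2 tape=XXY[Y]XYYY__   (s3,Y)→(s4,X,R)
state=s4 head=3 tape=XXYX[X]YYY__   (s4,X)→(s3,Y,R)
state=s3 head=4 tape=XXYXY[Y]YY__   (s3,Y)→(s4,X,R)
state=s4 head=5 tape=XXYXYX[Y]Y__   (s4,Y)→(s4,X,R)
state=s4 head=6 tape=XXYXYXX[Y]__   (s4,Y)→(s4,X,R)
state=s4 head=7 tape=XXYXYXXX[_]_   (s4,_)→(s2,_,R)
state=s2 head=8 tape=XXYXYXXX_[_]   (s2,_)→(s3,X,L)
state=s3 head=7 tape=XXYXYXXX[_]X   (s3,_)→(s3,X,L)
state=s3 head=6 tape=XXYXYXX[X]XX   (s3,X)→(s2,X,L)
state=s2 head=5 tape=XXYXYX[X]XXX   (s2,X)→(s1,Y,L)
state=s1 head=4 tape=XXYXY[X]YXXX
Cell 7 holds X when M halts.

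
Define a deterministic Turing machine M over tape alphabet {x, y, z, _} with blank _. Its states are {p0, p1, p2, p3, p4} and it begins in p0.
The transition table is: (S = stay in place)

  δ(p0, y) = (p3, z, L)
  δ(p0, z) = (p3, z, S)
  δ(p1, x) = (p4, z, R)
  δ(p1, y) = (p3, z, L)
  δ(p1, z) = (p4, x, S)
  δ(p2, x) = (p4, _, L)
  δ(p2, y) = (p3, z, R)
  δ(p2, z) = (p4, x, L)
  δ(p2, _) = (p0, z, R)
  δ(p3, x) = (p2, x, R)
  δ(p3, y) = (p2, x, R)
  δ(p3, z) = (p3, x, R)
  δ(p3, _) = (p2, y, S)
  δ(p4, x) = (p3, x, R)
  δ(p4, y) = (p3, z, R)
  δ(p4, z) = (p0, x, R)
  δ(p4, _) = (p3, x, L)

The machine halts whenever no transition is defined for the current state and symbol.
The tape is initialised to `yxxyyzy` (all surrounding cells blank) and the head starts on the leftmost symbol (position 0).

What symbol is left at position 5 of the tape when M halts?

p0 | _[y]xxyyzy__   read y → write z, move L, go to p3
p3 | [_]zxxyyzy__   read _ → write y, move S, go to p2
p2 | [y]zxxyyzy__   read y → write z, move R, go to p3
p3 | z[z]xxyyzy__   read z → write x, move R, go to p3
p3 | zx[x]xyyzy__   read x → write x, move R, go to p2
p2 | zxx[x]yyzy__   read x → write _, move L, go to p4
p4 | zx[x]_yyzy__   read x → write x, move R, go to p3
p3 | zxx[_]yyzy__   read _ → write y, move S, go to p2
p2 | zxx[y]yyzy__   read y → write z, move R, go to p3
p3 | zxxz[y]yzy__   read y → write x, move R, go to p2
p2 | zxxzx[y]zy__   read y → write z, move R, go to p3
p3 | zxxzxz[z]y__   read z → write x, move R, go to p3
p3 | zxxzxzx[y]__   read y → write x, move R, go to p2
p2 | zxxzxzxx[_]_   read _ → write z, move R, go to p0
p0 | zxxzxzxxz[_]
Cell 5 holds x when M halts.

x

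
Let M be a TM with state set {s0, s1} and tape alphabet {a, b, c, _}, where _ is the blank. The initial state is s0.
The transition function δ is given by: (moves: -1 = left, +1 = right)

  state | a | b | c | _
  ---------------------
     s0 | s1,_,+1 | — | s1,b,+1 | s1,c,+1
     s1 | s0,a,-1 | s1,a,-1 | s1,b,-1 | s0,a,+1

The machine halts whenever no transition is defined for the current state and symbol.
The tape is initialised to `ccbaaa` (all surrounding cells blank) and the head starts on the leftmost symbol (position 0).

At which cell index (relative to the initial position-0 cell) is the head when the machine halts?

2

state=s0 head=0 tape=_[c]cbaaa   (s0,c)→(s1,b,+1)
state=s1 head=1 tape=_b[c]baaa   (s1,c)→(s1,b,-1)
state=s1 head=0 tape=_[b]bbaaa   (s1,b)→(s1,a,-1)
state=s1 head=-1 tape=[_]abbaaa   (s1,_)→(s0,a,+1)
state=s0 head=0 tape=a[a]bbaaa   (s0,a)→(s1,_,+1)
state=s1 head=1 tape=a_[b]baaa   (s1,b)→(s1,a,-1)
state=s1 head=0 tape=a[_]abaaa   (s1,_)→(s0,a,+1)
state=s0 head=1 tape=aa[a]baaa   (s0,a)→(s1,_,+1)
state=s1 head=2 tape=aa_[b]aaa   (s1,b)→(s1,a,-1)
state=s1 head=1 tape=aa[_]aaaa   (s1,_)→(s0,a,+1)
state=s0 head=2 tape=aaa[a]aaa   (s0,a)→(s1,_,+1)
state=s1 head=3 tape=aaa_[a]aa   (s1,a)→(s0,a,-1)
state=s0 head=2 tape=aaa[_]aaa   (s0,_)→(s1,c,+1)
state=s1 head=3 tape=aaac[a]aa   (s1,a)→(s0,a,-1)
state=s0 head=2 tape=aaa[c]aaa   (s0,c)→(s1,b,+1)
state=s1 head=3 tape=aaab[a]aa   (s1,a)→(s0,a,-1)
state=s0 head=2 tape=aaa[b]aaa
At halt the head is at cell 2.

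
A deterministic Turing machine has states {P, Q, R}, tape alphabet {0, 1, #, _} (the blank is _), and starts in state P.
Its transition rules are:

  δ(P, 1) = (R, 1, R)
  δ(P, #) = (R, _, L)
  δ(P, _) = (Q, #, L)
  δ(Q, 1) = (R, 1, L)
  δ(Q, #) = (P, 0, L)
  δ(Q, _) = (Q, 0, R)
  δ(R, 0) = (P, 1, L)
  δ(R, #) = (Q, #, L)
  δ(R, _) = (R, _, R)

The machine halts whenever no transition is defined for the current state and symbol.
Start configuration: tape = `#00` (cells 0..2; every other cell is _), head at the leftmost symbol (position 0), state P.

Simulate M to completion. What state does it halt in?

P | _[#]00   read # → write _, move L, go to R
R | [_]_00   read _ → write _, move R, go to R
R | _[_]00   read _ → write _, move R, go to R
R | __[0]0   read 0 → write 1, move L, go to P
P | _[_]10   read _ → write #, move L, go to Q
Q | [_]#10   read _ → write 0, move R, go to Q
Q | 0[#]10   read # → write 0, move L, go to P
P | [0]010
No transition is defined for (P, 0); M halts in state P.

P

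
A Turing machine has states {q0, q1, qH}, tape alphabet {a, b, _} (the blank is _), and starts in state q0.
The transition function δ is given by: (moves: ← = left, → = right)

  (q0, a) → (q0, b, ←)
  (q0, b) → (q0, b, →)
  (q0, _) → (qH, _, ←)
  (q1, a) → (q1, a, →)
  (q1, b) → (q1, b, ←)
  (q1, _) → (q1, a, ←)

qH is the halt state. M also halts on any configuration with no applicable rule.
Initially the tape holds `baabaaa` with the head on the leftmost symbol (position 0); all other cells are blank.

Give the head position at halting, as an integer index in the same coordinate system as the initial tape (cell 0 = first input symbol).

6

state=q0 head=0 tape=[b]aabaaa_   (q0,b)→(q0,b,→)
state=q0 head=1 tape=b[a]abaaa_   (q0,a)→(q0,b,←)
state=q0 head=0 tape=[b]babaaa_   (q0,b)→(q0,b,→)
state=q0 head=1 tape=b[b]abaaa_   (q0,b)→(q0,b,→)
state=q0 head=2 tape=bb[a]baaa_   (q0,a)→(q0,b,←)
state=q0 head=1 tape=b[b]bbaaa_   (q0,b)→(q0,b,→)
state=q0 head=2 tape=bb[b]baaa_   (q0,b)→(q0,b,→)
state=q0 head=3 tape=bbb[b]aaa_   (q0,b)→(q0,b,→)
state=q0 head=4 tape=bbbb[a]aa_   (q0,a)→(q0,b,←)
state=q0 head=3 tape=bbb[b]baa_   (q0,b)→(q0,b,→)
state=q0 head=4 tape=bbbb[b]aa_   (q0,b)→(q0,b,→)
state=q0 head=5 tape=bbbbb[a]a_   (q0,a)→(q0,b,←)
state=q0 head=4 tape=bbbb[b]ba_   (q0,b)→(q0,b,→)
state=q0 head=5 tape=bbbbb[b]a_   (q0,b)→(q0,b,→)
state=q0 head=6 tape=bbbbbb[a]_   (q0,a)→(q0,b,←)
state=q0 head=5 tape=bbbbb[b]b_   (q0,b)→(q0,b,→)
state=q0 head=6 tape=bbbbbb[b]_   (q0,b)→(q0,b,→)
state=q0 head=7 tape=bbbbbbb[_]   (q0,_)→(qH,_,←)
state=qH head=6 tape=bbbbbb[b]_
At halt the head is at cell 6.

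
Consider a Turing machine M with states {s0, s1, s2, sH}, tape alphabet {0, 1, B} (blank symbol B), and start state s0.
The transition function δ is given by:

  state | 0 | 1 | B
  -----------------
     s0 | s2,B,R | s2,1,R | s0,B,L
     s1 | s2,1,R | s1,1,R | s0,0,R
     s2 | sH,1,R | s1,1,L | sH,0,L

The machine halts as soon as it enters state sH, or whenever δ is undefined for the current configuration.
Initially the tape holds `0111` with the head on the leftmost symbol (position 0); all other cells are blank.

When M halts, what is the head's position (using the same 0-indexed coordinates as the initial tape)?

s0 | [0]111BB   read 0 → write B, move R, go to s2
s2 | B[1]11BB   read 1 → write 1, move L, go to s1
s1 | [B]111BB   read B → write 0, move R, go to s0
s0 | 0[1]11BB   read 1 → write 1, move R, go to s2
s2 | 01[1]1BB   read 1 → write 1, move L, go to s1
s1 | 0[1]11BB   read 1 → write 1, move R, go to s1
s1 | 01[1]1BB   read 1 → write 1, move R, go to s1
s1 | 011[1]BB   read 1 → write 1, move R, go to s1
s1 | 0111[B]B   read B → write 0, move R, go to s0
s0 | 01110[B]   read B → write B, move L, go to s0
s0 | 0111[0]B   read 0 → write B, move R, go to s2
s2 | 0111B[B]   read B → write 0, move L, go to sH
sH | 0111[B]0
At halt the head is at cell 4.

4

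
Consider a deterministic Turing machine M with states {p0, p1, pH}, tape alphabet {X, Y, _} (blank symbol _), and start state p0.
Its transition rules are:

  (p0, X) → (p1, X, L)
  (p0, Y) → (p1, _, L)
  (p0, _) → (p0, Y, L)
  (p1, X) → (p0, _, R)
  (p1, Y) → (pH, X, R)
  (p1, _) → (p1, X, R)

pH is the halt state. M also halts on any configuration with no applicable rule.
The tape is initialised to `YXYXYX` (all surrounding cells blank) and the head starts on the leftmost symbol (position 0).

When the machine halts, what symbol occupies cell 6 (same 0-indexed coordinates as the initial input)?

X

state=p0 head=0 tape=_[Y]XYXYX__   (p0,Y)→(p1,_,L)
state=p1 head=-1 tape=[_]_XYXYX__   (p1,_)→(p1,X,R)
state=p1 head=0 tape=X[_]XYXYX__   (p1,_)→(p1,X,R)
state=p1 head=1 tape=XX[X]YXYX__   (p1,X)→(p0,_,R)
state=p0 head=2 tape=XX_[Y]XYX__   (p0,Y)→(p1,_,L)
state=p1 head=1 tape=XX[_]_XYX__   (p1,_)→(p1,X,R)
state=p1 head=2 tape=XXX[_]XYX__   (p1,_)→(p1,X,R)
state=p1 head=3 tape=XXXX[X]YX__   (p1,X)→(p0,_,R)
state=p0 head=4 tape=XXXX_[Y]X__   (p0,Y)→(p1,_,L)
state=p1 head=3 tape=XXXX[_]_X__   (p1,_)→(p1,X,R)
state=p1 head=4 tape=XXXXX[_]X__   (p1,_)→(p1,X,R)
state=p1 head=5 tape=XXXXXX[X]__   (p1,X)→(p0,_,R)
state=p0 head=6 tape=XXXXXX_[_]_   (p0,_)→(p0,Y,L)
state=p0 head=5 tape=XXXXXX[_]Y_   (p0,_)→(p0,Y,L)
state=p0 head=4 tape=XXXXX[X]YY_   (p0,X)→(p1,X,L)
state=p1 head=3 tape=XXXX[X]XYY_   (p1,X)→(p0,_,R)
state=p0 head=4 tape=XXXX_[X]YY_   (p0,X)→(p1,X,L)
state=p1 head=3 tape=XXXX[_]XYY_   (p1,_)→(p1,X,R)
state=p1 head=4 tape=XXXXX[X]YY_   (p1,X)→(p0,_,R)
state=p0 head=5 tape=XXXXX_[Y]Y_   (p0,Y)→(p1,_,L)
state=p1 head=4 tape=XXXXX[_]_Y_   (p1,_)→(p1,X,R)
state=p1 head=5 tape=XXXXXX[_]Y_   (p1,_)→(p1,X,R)
state=p1 head=6 tape=XXXXXXX[Y]_   (p1,Y)→(pH,X,R)
state=pH head=7 tape=XXXXXXXX[_]
Cell 6 holds X when M halts.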